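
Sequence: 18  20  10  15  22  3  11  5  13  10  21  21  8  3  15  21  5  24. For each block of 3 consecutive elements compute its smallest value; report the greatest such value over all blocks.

[18, 20, 10] → min 10
[20, 10, 15] → min 10
[10, 15, 22] → min 10
[15, 22, 3] → min 3
[22, 3, 11] → min 3
[3, 11, 5] → min 3
[11, 5, 13] → min 5
[5, 13, 10] → min 5
[13, 10, 21] → min 10
[10, 21, 21] → min 10
[21, 21, 8] → min 8
[21, 8, 3] → min 3
[8, 3, 15] → min 3
[3, 15, 21] → min 3
[15, 21, 5] → min 5
[21, 5, 24] → min 5
Greatest of these is 10.

10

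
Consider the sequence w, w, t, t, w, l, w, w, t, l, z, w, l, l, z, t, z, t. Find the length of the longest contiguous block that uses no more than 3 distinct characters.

[w] 1 distinct, len 1
[w, w] 1 distinct, len 2
[w, w, t] 2 distinct, len 3
[w, w, t, t] 2 distinct, len 4
[w, w, t, t, w] 2 distinct, len 5
[w, w, t, t, w, l] 3 distinct, len 6
[w, w, t, t, w, l, w] 3 distinct, len 7
[w, w, t, t, w, l, w, w] 3 distinct, len 8
[w, w, t, t, w, l, w, w, t] 3 distinct, len 9
[w, w, t, t, w, l, w, w, t, l] 3 distinct, len 10
[t, l, z] 3 distinct, len 3
[l, z, w] 3 distinct, len 3
[l, z, w, l] 3 distinct, len 4
[l, z, w, l, l] 3 distinct, len 5
[l, z, w, l, l, z] 3 distinct, len 6
[l, l, z, t] 3 distinct, len 4
[l, l, z, t, z] 3 distinct, len 5
[l, l, z, t, z, t] 3 distinct, len 6
Longest length with ≤3 distinct: 10.

10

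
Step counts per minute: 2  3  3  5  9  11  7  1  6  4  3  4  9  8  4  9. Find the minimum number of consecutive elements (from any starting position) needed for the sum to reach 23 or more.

3

add 2: running sum 2 < 23
add 3: running sum 5 < 23
add 3: running sum 8 < 23
add 5: running sum 13 < 23
add 9: running sum 22 < 23
end 5: [5, 9, 11] sum 25, len 3
end 6: [9, 11, 7] sum 27, len 3
end 7: [9, 11, 7, 1] sum 28, len 4
end 8: [11, 7, 1, 6] sum 25, len 4
end 9: [11, 7, 1, 6, 4] sum 29, len 5
end 10: [11, 7, 1, 6, 4, 3] sum 32, len 6
end 11: [7, 1, 6, 4, 3, 4] sum 25, len 6
end 12: [6, 4, 3, 4, 9] sum 26, len 5
end 13: [3, 4, 9, 8] sum 24, len 4
end 14: [4, 9, 8, 4] sum 25, len 4
end 15: [9, 8, 4, 9] sum 30, len 4
Shortest qualifying length: 3.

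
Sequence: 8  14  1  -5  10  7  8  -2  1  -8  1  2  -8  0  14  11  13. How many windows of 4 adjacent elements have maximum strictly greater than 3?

10

[8, 14, 1, -5] → max 14  > 3 ✓
[14, 1, -5, 10] → max 14  > 3 ✓
[1, -5, 10, 7] → max 10  > 3 ✓
[-5, 10, 7, 8] → max 10  > 3 ✓
[10, 7, 8, -2] → max 10  > 3 ✓
[7, 8, -2, 1] → max 8  > 3 ✓
[8, -2, 1, -8] → max 8  > 3 ✓
[-2, 1, -8, 1] → max 1
[1, -8, 1, 2] → max 2
[-8, 1, 2, -8] → max 2
[1, 2, -8, 0] → max 2
[2, -8, 0, 14] → max 14  > 3 ✓
[-8, 0, 14, 11] → max 14  > 3 ✓
[0, 14, 11, 13] → max 14  > 3 ✓
10 windows satisfy the condition.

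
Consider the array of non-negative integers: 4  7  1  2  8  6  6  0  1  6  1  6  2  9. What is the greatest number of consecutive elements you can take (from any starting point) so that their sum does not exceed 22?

7

[4] sum 4 len 1
[4, 7] sum 11 len 2
[4, 7, 1] sum 12 len 3
[4, 7, 1, 2] sum 14 len 4
[4, 7, 1, 2, 8] sum 22 len 5
[1, 2, 8, 6] sum 17 len 4
[2, 8, 6, 6] sum 22 len 4
[2, 8, 6, 6, 0] sum 22 len 5
[8, 6, 6, 0, 1] sum 21 len 5
[6, 6, 0, 1, 6] sum 19 len 5
[6, 6, 0, 1, 6, 1] sum 20 len 6
[6, 0, 1, 6, 1, 6] sum 20 len 6
[6, 0, 1, 6, 1, 6, 2] sum 22 len 7
[1, 6, 2, 9] sum 18 len 4
Longest length seen: 7.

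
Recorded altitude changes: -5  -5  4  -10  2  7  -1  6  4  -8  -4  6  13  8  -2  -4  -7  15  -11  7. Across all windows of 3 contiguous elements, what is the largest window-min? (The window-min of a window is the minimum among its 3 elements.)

6

-5 -5 4 → min -5
-5 4 -10 → min -10
4 -10 2 → min -10
-10 2 7 → min -10
2 7 -1 → min -1
7 -1 6 → min -1
-1 6 4 → min -1
6 4 -8 → min -8
4 -8 -4 → min -8
-8 -4 6 → min -8
-4 6 13 → min -4
6 13 8 → min 6
13 8 -2 → min -2
8 -2 -4 → min -4
-2 -4 -7 → min -7
-4 -7 15 → min -7
-7 15 -11 → min -11
15 -11 7 → min -11
Largest of these is 6.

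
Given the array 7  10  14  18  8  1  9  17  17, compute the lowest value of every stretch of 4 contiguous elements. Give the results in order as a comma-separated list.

[7, 10, 14, 18] → min 7
[10, 14, 18, 8] → min 8
[14, 18, 8, 1] → min 1
[18, 8, 1, 9] → min 1
[8, 1, 9, 17] → min 1
[1, 9, 17, 17] → min 1

7, 8, 1, 1, 1, 1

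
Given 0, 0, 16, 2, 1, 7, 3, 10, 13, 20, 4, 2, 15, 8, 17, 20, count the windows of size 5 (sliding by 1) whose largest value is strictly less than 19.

0 0 16 2 1 → max 16  < 19 ✓
0 16 2 1 7 → max 16  < 19 ✓
16 2 1 7 3 → max 16  < 19 ✓
2 1 7 3 10 → max 10  < 19 ✓
1 7 3 10 13 → max 13  < 19 ✓
7 3 10 13 20 → max 20
3 10 13 20 4 → max 20
10 13 20 4 2 → max 20
13 20 4 2 15 → max 20
20 4 2 15 8 → max 20
4 2 15 8 17 → max 17  < 19 ✓
2 15 8 17 20 → max 20
6 windows satisfy the condition.

6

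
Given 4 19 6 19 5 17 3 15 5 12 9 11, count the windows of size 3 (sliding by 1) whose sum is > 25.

8

4 19 6 → sum 29  > 25 ✓
19 6 19 → sum 44  > 25 ✓
6 19 5 → sum 30  > 25 ✓
19 5 17 → sum 41  > 25 ✓
5 17 3 → sum 25
17 3 15 → sum 35  > 25 ✓
3 15 5 → sum 23
15 5 12 → sum 32  > 25 ✓
5 12 9 → sum 26  > 25 ✓
12 9 11 → sum 32  > 25 ✓
8 windows satisfy the condition.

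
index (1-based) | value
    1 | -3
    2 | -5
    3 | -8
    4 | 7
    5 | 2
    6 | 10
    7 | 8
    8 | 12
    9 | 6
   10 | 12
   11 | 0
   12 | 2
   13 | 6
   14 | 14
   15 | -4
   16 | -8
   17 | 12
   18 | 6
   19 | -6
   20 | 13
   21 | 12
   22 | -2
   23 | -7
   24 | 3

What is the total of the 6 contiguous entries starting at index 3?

31

Elements at indices 3..8: -8, 7, 2, 10, 8, 12
sum(-8, 7, 2, 10, 8, 12) = 31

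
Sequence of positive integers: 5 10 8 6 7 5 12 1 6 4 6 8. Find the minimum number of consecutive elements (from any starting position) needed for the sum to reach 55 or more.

add 5: running sum 5 < 55
add 10: running sum 15 < 55
add 8: running sum 23 < 55
add 6: running sum 29 < 55
add 7: running sum 36 < 55
add 5: running sum 41 < 55
add 12: running sum 53 < 55
add 1: running sum 54 < 55
add 6: shortest ending here [10, 8, 6, 7, 5, 12, 1, 6] sum 55, len 8
add 4: shortest ending here [10, 8, 6, 7, 5, 12, 1, 6, 4] sum 59, len 9
add 6: shortest ending here [8, 6, 7, 5, 12, 1, 6, 4, 6] sum 55, len 9
add 8: shortest ending here [6, 7, 5, 12, 1, 6, 4, 6, 8] sum 55, len 9
Shortest qualifying length: 8.

8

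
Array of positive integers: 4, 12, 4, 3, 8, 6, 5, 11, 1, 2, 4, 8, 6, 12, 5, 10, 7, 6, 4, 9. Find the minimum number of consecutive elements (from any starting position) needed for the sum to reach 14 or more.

Extend right; whenever the sum reaches 14, record the length and shrink from the left:
add 4: running sum 4 < 14
end 1: [4, 12] sum 16, len 2
end 2: [12, 4] sum 16, len 2
end 3: [12, 4, 3] sum 19, len 3
end 4: [4, 3, 8] sum 15, len 3
end 5: [8, 6] sum 14, len 2
end 6: [8, 6, 5] sum 19, len 3
end 7: [5, 11] sum 16, len 2
end 8: [5, 11, 1] sum 17, len 3
end 9: [11, 1, 2] sum 14, len 3
end 10: [11, 1, 2, 4] sum 18, len 4
end 11: [2, 4, 8] sum 14, len 3
end 12: [8, 6] sum 14, len 2
end 13: [6, 12] sum 18, len 2
end 14: [12, 5] sum 17, len 2
end 15: [5, 10] sum 15, len 2
end 16: [10, 7] sum 17, len 2
end 17: [10, 7, 6] sum 23, len 3
end 18: [7, 6, 4] sum 17, len 3
end 19: [6, 4, 9] sum 19, len 3
Shortest qualifying length: 2.

2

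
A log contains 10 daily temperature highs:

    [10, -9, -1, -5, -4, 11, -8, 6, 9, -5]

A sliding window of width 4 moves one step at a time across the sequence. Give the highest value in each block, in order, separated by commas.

Sliding a size-4 window across the 10 values:
10 -9 -1 -5 → max 10
-9 -1 -5 -4 → max -1
-1 -5 -4 11 → max 11
-5 -4 11 -8 → max 11
-4 11 -8 6 → max 11
11 -8 6 9 → max 11
-8 6 9 -5 → max 9

10, -1, 11, 11, 11, 11, 9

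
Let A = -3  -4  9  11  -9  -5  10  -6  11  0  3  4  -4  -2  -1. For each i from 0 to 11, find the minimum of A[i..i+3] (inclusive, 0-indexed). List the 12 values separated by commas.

-3 -4 9 11 → min -4
-4 9 11 -9 → min -9
9 11 -9 -5 → min -9
11 -9 -5 10 → min -9
-9 -5 10 -6 → min -9
-5 10 -6 11 → min -6
10 -6 11 0 → min -6
-6 11 0 3 → min -6
11 0 3 4 → min 0
0 3 4 -4 → min -4
3 4 -4 -2 → min -4
4 -4 -2 -1 → min -4

-4, -9, -9, -9, -9, -6, -6, -6, 0, -4, -4, -4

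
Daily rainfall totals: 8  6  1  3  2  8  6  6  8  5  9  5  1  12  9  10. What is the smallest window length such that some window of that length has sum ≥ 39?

add 8: running sum 8 < 39
add 6: running sum 14 < 39
add 1: running sum 15 < 39
add 3: running sum 18 < 39
add 2: running sum 20 < 39
add 8: running sum 28 < 39
add 6: running sum 34 < 39
end 7: [8, 6, 1, 3, 2, 8, 6, 6] sum 40, len 8
end 8: [6, 1, 3, 2, 8, 6, 6, 8] sum 40, len 8
end 9: [1, 3, 2, 8, 6, 6, 8, 5] sum 39, len 8
end 10: [8, 6, 6, 8, 5, 9] sum 42, len 6
end 11: [6, 6, 8, 5, 9, 5] sum 39, len 6
end 12: [6, 6, 8, 5, 9, 5, 1] sum 40, len 7
end 13: [8, 5, 9, 5, 1, 12] sum 40, len 6
end 14: [5, 9, 5, 1, 12, 9] sum 41, len 6
end 15: [9, 5, 1, 12, 9, 10] sum 46, len 6
Shortest qualifying length: 6.

6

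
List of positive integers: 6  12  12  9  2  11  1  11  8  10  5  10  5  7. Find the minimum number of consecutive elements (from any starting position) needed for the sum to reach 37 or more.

add 6: running sum 6 < 37
add 12: running sum 18 < 37
add 12: running sum 30 < 37
end 3: [6, 12, 12, 9] sum 39, len 4
end 4: [6, 12, 12, 9, 2] sum 41, len 5
end 5: [12, 12, 9, 2, 11] sum 46, len 5
end 6: [12, 12, 9, 2, 11, 1] sum 47, len 6
end 7: [12, 9, 2, 11, 1, 11] sum 46, len 6
end 8: [9, 2, 11, 1, 11, 8] sum 42, len 6
end 9: [11, 1, 11, 8, 10] sum 41, len 5
end 10: [11, 1, 11, 8, 10, 5] sum 46, len 6
end 11: [11, 8, 10, 5, 10] sum 44, len 5
end 12: [8, 10, 5, 10, 5] sum 38, len 5
end 13: [10, 5, 10, 5, 7] sum 37, len 5
Shortest qualifying length: 4.

4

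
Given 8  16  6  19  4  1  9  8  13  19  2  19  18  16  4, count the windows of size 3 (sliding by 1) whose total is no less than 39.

(8, 16, 6) → sum 30
(16, 6, 19) → sum 41  ≥ 39 ✓
(6, 19, 4) → sum 29
(19, 4, 1) → sum 24
(4, 1, 9) → sum 14
(1, 9, 8) → sum 18
(9, 8, 13) → sum 30
(8, 13, 19) → sum 40  ≥ 39 ✓
(13, 19, 2) → sum 34
(19, 2, 19) → sum 40  ≥ 39 ✓
(2, 19, 18) → sum 39  ≥ 39 ✓
(19, 18, 16) → sum 53  ≥ 39 ✓
(18, 16, 4) → sum 38
5 windows satisfy the condition.

5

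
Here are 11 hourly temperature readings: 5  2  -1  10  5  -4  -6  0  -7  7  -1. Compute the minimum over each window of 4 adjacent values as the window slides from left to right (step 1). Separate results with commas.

-1, -1, -4, -6, -6, -7, -7, -7

(5, 2, -1, 10) → min -1
(2, -1, 10, 5) → min -1
(-1, 10, 5, -4) → min -4
(10, 5, -4, -6) → min -6
(5, -4, -6, 0) → min -6
(-4, -6, 0, -7) → min -7
(-6, 0, -7, 7) → min -7
(0, -7, 7, -1) → min -7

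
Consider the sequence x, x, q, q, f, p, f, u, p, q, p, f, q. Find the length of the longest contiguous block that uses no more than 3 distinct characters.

5

[x] 1 distinct, len 1
[x, x] 1 distinct, len 2
[x, x, q] 2 distinct, len 3
[x, x, q, q] 2 distinct, len 4
[x, x, q, q, f] 3 distinct, len 5
[q, q, f, p] 3 distinct, len 4
[q, q, f, p, f] 3 distinct, len 5
[f, p, f, u] 3 distinct, len 4
[f, p, f, u, p] 3 distinct, len 5
[u, p, q] 3 distinct, len 3
[u, p, q, p] 3 distinct, len 4
[p, q, p, f] 3 distinct, len 4
[p, q, p, f, q] 3 distinct, len 5
Longest length with ≤3 distinct: 5.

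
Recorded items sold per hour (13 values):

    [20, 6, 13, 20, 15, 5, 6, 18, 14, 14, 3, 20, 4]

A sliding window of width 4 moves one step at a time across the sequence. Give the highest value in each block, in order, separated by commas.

20, 20, 20, 20, 18, 18, 18, 18, 20, 20

Sliding a size-4 window across the 13 values:
(20, 6, 13, 20) → max 20
(6, 13, 20, 15) → max 20
(13, 20, 15, 5) → max 20
(20, 15, 5, 6) → max 20
(15, 5, 6, 18) → max 18
(5, 6, 18, 14) → max 18
(6, 18, 14, 14) → max 18
(18, 14, 14, 3) → max 18
(14, 14, 3, 20) → max 20
(14, 3, 20, 4) → max 20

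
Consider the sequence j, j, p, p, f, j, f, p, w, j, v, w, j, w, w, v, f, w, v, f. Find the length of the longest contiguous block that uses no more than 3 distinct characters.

8

[j] 1 distinct, len 1
[j, j] 1 distinct, len 2
[j, j, p] 2 distinct, len 3
[j, j, p, p] 2 distinct, len 4
[j, j, p, p, f] 3 distinct, len 5
[j, j, p, p, f, j] 3 distinct, len 6
[j, j, p, p, f, j, f] 3 distinct, len 7
[j, j, p, p, f, j, f, p] 3 distinct, len 8
[f, p, w] 3 distinct, len 3
[p, w, j] 3 distinct, len 3
[w, j, v] 3 distinct, len 3
[w, j, v, w] 3 distinct, len 4
[w, j, v, w, j] 3 distinct, len 5
[w, j, v, w, j, w] 3 distinct, len 6
[w, j, v, w, j, w, w] 3 distinct, len 7
[w, j, v, w, j, w, w, v] 3 distinct, len 8
[w, w, v, f] 3 distinct, len 4
[w, w, v, f, w] 3 distinct, len 5
[w, w, v, f, w, v] 3 distinct, len 6
[w, w, v, f, w, v, f] 3 distinct, len 7
Longest length with ≤3 distinct: 8.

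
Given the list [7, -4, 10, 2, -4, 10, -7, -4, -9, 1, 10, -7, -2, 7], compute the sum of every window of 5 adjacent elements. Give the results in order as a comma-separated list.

Sliding a size-5 window across the 14 values:
(7, -4, 10, 2, -4) → sum 11
(-4, 10, 2, -4, 10) → sum 14
(10, 2, -4, 10, -7) → sum 11
(2, -4, 10, -7, -4) → sum -3
(-4, 10, -7, -4, -9) → sum -14
(10, -7, -4, -9, 1) → sum -9
(-7, -4, -9, 1, 10) → sum -9
(-4, -9, 1, 10, -7) → sum -9
(-9, 1, 10, -7, -2) → sum -7
(1, 10, -7, -2, 7) → sum 9

11, 14, 11, -3, -14, -9, -9, -9, -7, 9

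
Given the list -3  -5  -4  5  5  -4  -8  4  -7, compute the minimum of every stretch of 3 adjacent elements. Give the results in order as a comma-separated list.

Sliding a size-3 window across the 9 values:
-3 -5 -4 → min -5
-5 -4 5 → min -5
-4 5 5 → min -4
5 5 -4 → min -4
5 -4 -8 → min -8
-4 -8 4 → min -8
-8 4 -7 → min -8

-5, -5, -4, -4, -8, -8, -8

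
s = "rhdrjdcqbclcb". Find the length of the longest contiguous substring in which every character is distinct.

6

add r: [r] len 1
add h: [r, h] len 2
add d: [r, h, d] len 3
add r (repeat r, move left end past it): [h, d, r] len 3
add j: [h, d, r, j] len 4
add d (repeat d, move left end past it): [r, j, d] len 3
add c: [r, j, d, c] len 4
add q: [r, j, d, c, q] len 5
add b: [r, j, d, c, q, b] len 6
add c (repeat c, move left end past it): [q, b, c] len 3
add l: [q, b, c, l] len 4
add c (repeat c, move left end past it): [l, c] len 2
add b: [l, c, b] len 3
Longest all-distinct length: 6.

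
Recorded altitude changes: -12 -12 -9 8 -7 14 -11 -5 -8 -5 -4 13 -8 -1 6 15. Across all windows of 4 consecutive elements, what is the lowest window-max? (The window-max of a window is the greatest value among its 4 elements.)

[-12, -12, -9, 8] → max 8
[-12, -9, 8, -7] → max 8
[-9, 8, -7, 14] → max 14
[8, -7, 14, -11] → max 14
[-7, 14, -11, -5] → max 14
[14, -11, -5, -8] → max 14
[-11, -5, -8, -5] → max -5
[-5, -8, -5, -4] → max -4
[-8, -5, -4, 13] → max 13
[-5, -4, 13, -8] → max 13
[-4, 13, -8, -1] → max 13
[13, -8, -1, 6] → max 13
[-8, -1, 6, 15] → max 15
Lowest of these is -5.

-5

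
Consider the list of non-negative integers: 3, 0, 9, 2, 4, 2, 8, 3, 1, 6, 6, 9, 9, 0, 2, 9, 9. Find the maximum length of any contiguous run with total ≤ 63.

add 3: [3] sum 3, len 1
add 0: [3, 0] sum 3, len 2
add 9: [3, 0, 9] sum 12, len 3
add 2: [3, 0, 9, 2] sum 14, len 4
add 4: [3, 0, 9, 2, 4] sum 18, len 5
add 2: [3, 0, 9, 2, 4, 2] sum 20, len 6
add 8: [3, 0, 9, 2, 4, 2, 8] sum 28, len 7
add 3: [3, 0, 9, 2, 4, 2, 8, 3] sum 31, len 8
add 1: [3, 0, 9, 2, 4, 2, 8, 3, 1] sum 32, len 9
add 6: [3, 0, 9, 2, 4, 2, 8, 3, 1, 6] sum 38, len 10
add 6: [3, 0, 9, 2, 4, 2, 8, 3, 1, 6, 6] sum 44, len 11
add 9: [3, 0, 9, 2, 4, 2, 8, 3, 1, 6, 6, 9] sum 53, len 12
add 9: [3, 0, 9, 2, 4, 2, 8, 3, 1, 6, 6, 9, 9] sum 62, len 13
add 0: [3, 0, 9, 2, 4, 2, 8, 3, 1, 6, 6, 9, 9, 0] sum 62, len 14
add 2: [0, 9, 2, 4, 2, 8, 3, 1, 6, 6, 9, 9, 0, 2] sum 61, len 14
add 9: [2, 4, 2, 8, 3, 1, 6, 6, 9, 9, 0, 2, 9] sum 61, len 13
add 9: [8, 3, 1, 6, 6, 9, 9, 0, 2, 9, 9] sum 62, len 11
Longest length seen: 14.

14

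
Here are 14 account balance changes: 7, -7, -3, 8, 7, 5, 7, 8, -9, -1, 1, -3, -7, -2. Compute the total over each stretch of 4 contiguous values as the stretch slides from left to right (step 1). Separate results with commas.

(7, -7, -3, 8) → sum 5
(-7, -3, 8, 7) → sum 5
(-3, 8, 7, 5) → sum 17
(8, 7, 5, 7) → sum 27
(7, 5, 7, 8) → sum 27
(5, 7, 8, -9) → sum 11
(7, 8, -9, -1) → sum 5
(8, -9, -1, 1) → sum -1
(-9, -1, 1, -3) → sum -12
(-1, 1, -3, -7) → sum -10
(1, -3, -7, -2) → sum -11

5, 5, 17, 27, 27, 11, 5, -1, -12, -10, -11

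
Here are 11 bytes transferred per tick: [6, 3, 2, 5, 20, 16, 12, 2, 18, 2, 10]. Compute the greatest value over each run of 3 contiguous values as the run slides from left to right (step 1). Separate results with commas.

(6, 3, 2) → max 6
(3, 2, 5) → max 5
(2, 5, 20) → max 20
(5, 20, 16) → max 20
(20, 16, 12) → max 20
(16, 12, 2) → max 16
(12, 2, 18) → max 18
(2, 18, 2) → max 18
(18, 2, 10) → max 18

6, 5, 20, 20, 20, 16, 18, 18, 18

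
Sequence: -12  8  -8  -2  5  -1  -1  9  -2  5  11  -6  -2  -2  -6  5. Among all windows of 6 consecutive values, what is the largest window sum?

[-12, 8, -8, -2, 5, -1] → sum -10
[8, -8, -2, 5, -1, -1] → sum 1
[-8, -2, 5, -1, -1, 9] → sum 2
[-2, 5, -1, -1, 9, -2] → sum 8
[5, -1, -1, 9, -2, 5] → sum 15
[-1, -1, 9, -2, 5, 11] → sum 21
[-1, 9, -2, 5, 11, -6] → sum 16
[9, -2, 5, 11, -6, -2] → sum 15
[-2, 5, 11, -6, -2, -2] → sum 4
[5, 11, -6, -2, -2, -6] → sum 0
[11, -6, -2, -2, -6, 5] → sum 0
Largest of these is 21.

21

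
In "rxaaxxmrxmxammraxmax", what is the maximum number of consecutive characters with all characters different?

[r] len 1
[r, x] len 2
[r, x, a] len 3
[a] len 1
[a, x] len 2
[x] len 1
[x, m] len 2
[x, m, r] len 3
[m, r, x] len 3
[r, x, m] len 3
[m, x] len 2
[m, x, a] len 3
[x, a, m] len 3
[m] len 1
[m, r] len 2
[m, r, a] len 3
[m, r, a, x] len 4
[r, a, x, m] len 4
[x, m, a] len 3
[m, a, x] len 3
Longest all-distinct length: 4.

4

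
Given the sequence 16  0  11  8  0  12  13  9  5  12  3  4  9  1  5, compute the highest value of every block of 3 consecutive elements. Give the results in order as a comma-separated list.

16, 11, 11, 12, 13, 13, 13, 12, 12, 12, 9, 9, 9

[16, 0, 11] → max 16
[0, 11, 8] → max 11
[11, 8, 0] → max 11
[8, 0, 12] → max 12
[0, 12, 13] → max 13
[12, 13, 9] → max 13
[13, 9, 5] → max 13
[9, 5, 12] → max 12
[5, 12, 3] → max 12
[12, 3, 4] → max 12
[3, 4, 9] → max 9
[4, 9, 1] → max 9
[9, 1, 5] → max 9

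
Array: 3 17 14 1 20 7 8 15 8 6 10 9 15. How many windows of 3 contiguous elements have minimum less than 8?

3 17 14 → min 3  < 8 ✓
17 14 1 → min 1  < 8 ✓
14 1 20 → min 1  < 8 ✓
1 20 7 → min 1  < 8 ✓
20 7 8 → min 7  < 8 ✓
7 8 15 → min 7  < 8 ✓
8 15 8 → min 8
15 8 6 → min 6  < 8 ✓
8 6 10 → min 6  < 8 ✓
6 10 9 → min 6  < 8 ✓
10 9 15 → min 9
9 windows satisfy the condition.

9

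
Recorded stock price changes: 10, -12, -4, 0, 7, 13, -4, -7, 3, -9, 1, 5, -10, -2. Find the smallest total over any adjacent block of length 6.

-17

Window sums for each of the 9 positions:
(10, -12, -4, 0, 7, 13) → sum 14
(-12, -4, 0, 7, 13, -4) → sum 0
(-4, 0, 7, 13, -4, -7) → sum 5
(0, 7, 13, -4, -7, 3) → sum 12
(7, 13, -4, -7, 3, -9) → sum 3
(13, -4, -7, 3, -9, 1) → sum -3
(-4, -7, 3, -9, 1, 5) → sum -11
(-7, 3, -9, 1, 5, -10) → sum -17
(3, -9, 1, 5, -10, -2) → sum -12
Smallest of these is -17.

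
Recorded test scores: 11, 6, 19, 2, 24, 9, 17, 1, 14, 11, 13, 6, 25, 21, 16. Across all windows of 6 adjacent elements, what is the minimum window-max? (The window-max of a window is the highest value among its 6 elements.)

Window maxs for each of the 10 positions:
11 6 19 2 24 9 → max 24
6 19 2 24 9 17 → max 24
19 2 24 9 17 1 → max 24
2 24 9 17 1 14 → max 24
24 9 17 1 14 11 → max 24
9 17 1 14 11 13 → max 17
17 1 14 11 13 6 → max 17
1 14 11 13 6 25 → max 25
14 11 13 6 25 21 → max 25
11 13 6 25 21 16 → max 25
Minimum of these is 17.

17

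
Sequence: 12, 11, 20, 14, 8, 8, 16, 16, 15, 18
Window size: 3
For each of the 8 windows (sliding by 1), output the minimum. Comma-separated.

11, 11, 8, 8, 8, 8, 15, 15

[12, 11, 20] → min 11
[11, 20, 14] → min 11
[20, 14, 8] → min 8
[14, 8, 8] → min 8
[8, 8, 16] → min 8
[8, 16, 16] → min 8
[16, 16, 15] → min 15
[16, 15, 18] → min 15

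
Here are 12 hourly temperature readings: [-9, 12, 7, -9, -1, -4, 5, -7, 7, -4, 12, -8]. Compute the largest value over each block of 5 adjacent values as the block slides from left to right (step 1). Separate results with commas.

12, 12, 7, 5, 7, 7, 12, 12

Sliding a size-5 window across the 12 values:
(-9, 12, 7, -9, -1) → max 12
(12, 7, -9, -1, -4) → max 12
(7, -9, -1, -4, 5) → max 7
(-9, -1, -4, 5, -7) → max 5
(-1, -4, 5, -7, 7) → max 7
(-4, 5, -7, 7, -4) → max 7
(5, -7, 7, -4, 12) → max 12
(-7, 7, -4, 12, -8) → max 12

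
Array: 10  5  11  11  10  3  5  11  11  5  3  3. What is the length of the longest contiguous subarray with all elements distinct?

4

add 10: [10] len 1
add 5: [10, 5] len 2
add 11: [10, 5, 11] len 3
add 11 (repeat 11, move left end past it): [11] len 1
add 10: [11, 10] len 2
add 3: [11, 10, 3] len 3
add 5: [11, 10, 3, 5] len 4
add 11 (repeat 11, move left end past it): [10, 3, 5, 11] len 4
add 11 (repeat 11, move left end past it): [11] len 1
add 5: [11, 5] len 2
add 3: [11, 5, 3] len 3
add 3 (repeat 3, move left end past it): [3] len 1
Longest all-distinct length: 4.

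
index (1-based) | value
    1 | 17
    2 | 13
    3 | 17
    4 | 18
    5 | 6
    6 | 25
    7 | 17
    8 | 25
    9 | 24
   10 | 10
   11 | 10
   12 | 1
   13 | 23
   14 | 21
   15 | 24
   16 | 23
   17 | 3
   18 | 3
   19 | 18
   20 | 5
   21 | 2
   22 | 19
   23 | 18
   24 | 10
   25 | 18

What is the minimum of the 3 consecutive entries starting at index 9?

Elements at indices 9..11: 24, 10, 10
min(24, 10, 10) = 10

10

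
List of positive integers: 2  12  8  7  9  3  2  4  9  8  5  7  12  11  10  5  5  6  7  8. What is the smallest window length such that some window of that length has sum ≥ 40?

4

Extend right; whenever the sum reaches 40, record the length and shrink from the left:
add 2: running sum 2 < 40
add 12: running sum 14 < 40
add 8: running sum 22 < 40
add 7: running sum 29 < 40
add 9: running sum 38 < 40
add 3: shortest ending here [2, 12, 8, 7, 9, 3] sum 41, len 6
add 2: shortest ending here [12, 8, 7, 9, 3, 2] sum 41, len 6
add 4: shortest ending here [12, 8, 7, 9, 3, 2, 4] sum 45, len 7
add 9: shortest ending here [8, 7, 9, 3, 2, 4, 9] sum 42, len 7
add 8: shortest ending here [7, 9, 3, 2, 4, 9, 8] sum 42, len 7
add 5: shortest ending here [9, 3, 2, 4, 9, 8, 5] sum 40, len 7
add 7: shortest ending here [9, 3, 2, 4, 9, 8, 5, 7] sum 47, len 8
add 12: shortest ending here [9, 8, 5, 7, 12] sum 41, len 5
add 11: shortest ending here [8, 5, 7, 12, 11] sum 43, len 5
add 10: shortest ending here [7, 12, 11, 10] sum 40, len 4
add 5: shortest ending here [7, 12, 11, 10, 5] sum 45, len 5
add 5: shortest ending here [12, 11, 10, 5, 5] sum 43, len 5
add 6: shortest ending here [12, 11, 10, 5, 5, 6] sum 49, len 6
add 7: shortest ending here [11, 10, 5, 5, 6, 7] sum 44, len 6
add 8: shortest ending here [10, 5, 5, 6, 7, 8] sum 41, len 6
Shortest qualifying length: 4.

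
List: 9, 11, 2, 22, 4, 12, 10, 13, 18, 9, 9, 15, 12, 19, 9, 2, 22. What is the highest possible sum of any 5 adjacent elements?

9 11 2 22 4 → sum 48
11 2 22 4 12 → sum 51
2 22 4 12 10 → sum 50
22 4 12 10 13 → sum 61
4 12 10 13 18 → sum 57
12 10 13 18 9 → sum 62
10 13 18 9 9 → sum 59
13 18 9 9 15 → sum 64
18 9 9 15 12 → sum 63
9 9 15 12 19 → sum 64
9 15 12 19 9 → sum 64
15 12 19 9 2 → sum 57
12 19 9 2 22 → sum 64
Highest of these is 64.

64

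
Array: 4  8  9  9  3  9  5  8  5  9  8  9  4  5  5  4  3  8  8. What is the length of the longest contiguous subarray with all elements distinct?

4

add 4: [4] len 1
add 8: [4, 8] len 2
add 9: [4, 8, 9] len 3
add 9 (repeat 9, move left end past it): [9] len 1
add 3: [9, 3] len 2
add 9 (repeat 9, move left end past it): [3, 9] len 2
add 5: [3, 9, 5] len 3
add 8: [3, 9, 5, 8] len 4
add 5 (repeat 5, move left end past it): [8, 5] len 2
add 9: [8, 5, 9] len 3
add 8 (repeat 8, move left end past it): [5, 9, 8] len 3
add 9 (repeat 9, move left end past it): [8, 9] len 2
add 4: [8, 9, 4] len 3
add 5: [8, 9, 4, 5] len 4
add 5 (repeat 5, move left end past it): [5] len 1
add 4: [5, 4] len 2
add 3: [5, 4, 3] len 3
add 8: [5, 4, 3, 8] len 4
add 8 (repeat 8, move left end past it): [8] len 1
Longest all-distinct length: 4.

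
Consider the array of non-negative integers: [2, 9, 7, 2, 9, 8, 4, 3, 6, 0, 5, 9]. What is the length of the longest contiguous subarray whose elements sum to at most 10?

[2] sum 2 len 1
[9] sum 9 len 1
[7] sum 7 len 1
[7, 2] sum 9 len 2
[9] sum 9 len 1
[8] sum 8 len 1
[4] sum 4 len 1
[4, 3] sum 7 len 2
[3, 6] sum 9 len 2
[3, 6, 0] sum 9 len 3
[0, 5] sum 5 len 2
[9] sum 9 len 1
Longest length seen: 3.

3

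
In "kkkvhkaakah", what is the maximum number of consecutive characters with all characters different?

[k] len 1
[k] len 1
[k] len 1
[k, v] len 2
[k, v, h] len 3
[v, h, k] len 3
[v, h, k, a] len 4
[a] len 1
[a, k] len 2
[k, a] len 2
[k, a, h] len 3
Longest all-distinct length: 4.

4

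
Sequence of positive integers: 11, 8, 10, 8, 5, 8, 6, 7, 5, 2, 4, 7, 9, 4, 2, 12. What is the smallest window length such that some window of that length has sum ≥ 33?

Extend right; whenever the sum reaches 33, record the length and shrink from the left:
add 11: running sum 11 < 33
add 8: running sum 19 < 33
add 10: running sum 29 < 33
end 3: [11, 8, 10, 8] sum 37, len 4
end 4: [11, 8, 10, 8, 5] sum 42, len 5
end 5: [8, 10, 8, 5, 8] sum 39, len 5
end 6: [10, 8, 5, 8, 6] sum 37, len 5
end 7: [8, 5, 8, 6, 7] sum 34, len 5
end 8: [8, 5, 8, 6, 7, 5] sum 39, len 6
end 9: [5, 8, 6, 7, 5, 2] sum 33, len 6
end 10: [5, 8, 6, 7, 5, 2, 4] sum 37, len 7
end 11: [8, 6, 7, 5, 2, 4, 7] sum 39, len 7
end 12: [7, 5, 2, 4, 7, 9] sum 34, len 6
end 13: [7, 5, 2, 4, 7, 9, 4] sum 38, len 7
end 14: [5, 2, 4, 7, 9, 4, 2] sum 33, len 7
end 15: [7, 9, 4, 2, 12] sum 34, len 5
Shortest qualifying length: 4.

4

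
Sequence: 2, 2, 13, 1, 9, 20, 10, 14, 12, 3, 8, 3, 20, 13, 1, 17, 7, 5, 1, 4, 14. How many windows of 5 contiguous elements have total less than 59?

15

(2, 2, 13, 1, 9) → sum 27  < 59 ✓
(2, 13, 1, 9, 20) → sum 45  < 59 ✓
(13, 1, 9, 20, 10) → sum 53  < 59 ✓
(1, 9, 20, 10, 14) → sum 54  < 59 ✓
(9, 20, 10, 14, 12) → sum 65
(20, 10, 14, 12, 3) → sum 59
(10, 14, 12, 3, 8) → sum 47  < 59 ✓
(14, 12, 3, 8, 3) → sum 40  < 59 ✓
(12, 3, 8, 3, 20) → sum 46  < 59 ✓
(3, 8, 3, 20, 13) → sum 47  < 59 ✓
(8, 3, 20, 13, 1) → sum 45  < 59 ✓
(3, 20, 13, 1, 17) → sum 54  < 59 ✓
(20, 13, 1, 17, 7) → sum 58  < 59 ✓
(13, 1, 17, 7, 5) → sum 43  < 59 ✓
(1, 17, 7, 5, 1) → sum 31  < 59 ✓
(17, 7, 5, 1, 4) → sum 34  < 59 ✓
(7, 5, 1, 4, 14) → sum 31  < 59 ✓
15 windows satisfy the condition.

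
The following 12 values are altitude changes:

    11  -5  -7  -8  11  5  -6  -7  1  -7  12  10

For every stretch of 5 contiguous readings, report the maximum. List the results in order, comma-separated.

11, 11, 11, 11, 11, 5, 12, 12

(11, -5, -7, -8, 11) → max 11
(-5, -7, -8, 11, 5) → max 11
(-7, -8, 11, 5, -6) → max 11
(-8, 11, 5, -6, -7) → max 11
(11, 5, -6, -7, 1) → max 11
(5, -6, -7, 1, -7) → max 5
(-6, -7, 1, -7, 12) → max 12
(-7, 1, -7, 12, 10) → max 12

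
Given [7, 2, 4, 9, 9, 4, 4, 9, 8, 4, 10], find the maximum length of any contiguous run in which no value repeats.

[7] len 1
[7, 2] len 2
[7, 2, 4] len 3
[7, 2, 4, 9] len 4
[9] len 1
[9, 4] len 2
[4] len 1
[4, 9] len 2
[4, 9, 8] len 3
[9, 8, 4] len 3
[9, 8, 4, 10] len 4
Longest all-distinct length: 4.

4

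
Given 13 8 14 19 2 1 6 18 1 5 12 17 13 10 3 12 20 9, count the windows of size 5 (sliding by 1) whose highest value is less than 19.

8

[13, 8, 14, 19, 2] → max 19
[8, 14, 19, 2, 1] → max 19
[14, 19, 2, 1, 6] → max 19
[19, 2, 1, 6, 18] → max 19
[2, 1, 6, 18, 1] → max 18  < 19 ✓
[1, 6, 18, 1, 5] → max 18  < 19 ✓
[6, 18, 1, 5, 12] → max 18  < 19 ✓
[18, 1, 5, 12, 17] → max 18  < 19 ✓
[1, 5, 12, 17, 13] → max 17  < 19 ✓
[5, 12, 17, 13, 10] → max 17  < 19 ✓
[12, 17, 13, 10, 3] → max 17  < 19 ✓
[17, 13, 10, 3, 12] → max 17  < 19 ✓
[13, 10, 3, 12, 20] → max 20
[10, 3, 12, 20, 9] → max 20
8 windows satisfy the condition.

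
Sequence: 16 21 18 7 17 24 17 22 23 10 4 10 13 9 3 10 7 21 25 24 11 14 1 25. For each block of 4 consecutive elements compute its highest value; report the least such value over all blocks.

10

16 21 18 7 → max 21
21 18 7 17 → max 21
18 7 17 24 → max 24
7 17 24 17 → max 24
17 24 17 22 → max 24
24 17 22 23 → max 24
17 22 23 10 → max 23
22 23 10 4 → max 23
23 10 4 10 → max 23
10 4 10 13 → max 13
4 10 13 9 → max 13
10 13 9 3 → max 13
13 9 3 10 → max 13
9 3 10 7 → max 10
3 10 7 21 → max 21
10 7 21 25 → max 25
7 21 25 24 → max 25
21 25 24 11 → max 25
25 24 11 14 → max 25
24 11 14 1 → max 24
11 14 1 25 → max 25
Least of these is 10.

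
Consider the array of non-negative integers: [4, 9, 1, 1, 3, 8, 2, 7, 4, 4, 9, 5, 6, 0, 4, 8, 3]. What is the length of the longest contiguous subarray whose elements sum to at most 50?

12

add 4: [4] sum 4, len 1
add 9: [4, 9] sum 13, len 2
add 1: [4, 9, 1] sum 14, len 3
add 1: [4, 9, 1, 1] sum 15, len 4
add 3: [4, 9, 1, 1, 3] sum 18, len 5
add 8: [4, 9, 1, 1, 3, 8] sum 26, len 6
add 2: [4, 9, 1, 1, 3, 8, 2] sum 28, len 7
add 7: [4, 9, 1, 1, 3, 8, 2, 7] sum 35, len 8
add 4: [4, 9, 1, 1, 3, 8, 2, 7, 4] sum 39, len 9
add 4: [4, 9, 1, 1, 3, 8, 2, 7, 4, 4] sum 43, len 10
add 9: [9, 1, 1, 3, 8, 2, 7, 4, 4, 9] sum 48, len 10
add 5: [1, 1, 3, 8, 2, 7, 4, 4, 9, 5] sum 44, len 10
add 6: [1, 1, 3, 8, 2, 7, 4, 4, 9, 5, 6] sum 50, len 11
add 0: [1, 1, 3, 8, 2, 7, 4, 4, 9, 5, 6, 0] sum 50, len 12
add 4: [8, 2, 7, 4, 4, 9, 5, 6, 0, 4] sum 49, len 10
add 8: [2, 7, 4, 4, 9, 5, 6, 0, 4, 8] sum 49, len 10
add 3: [7, 4, 4, 9, 5, 6, 0, 4, 8, 3] sum 50, len 10
Longest length seen: 12.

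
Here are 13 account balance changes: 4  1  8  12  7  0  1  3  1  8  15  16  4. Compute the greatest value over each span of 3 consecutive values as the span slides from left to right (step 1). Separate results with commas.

[4, 1, 8] → max 8
[1, 8, 12] → max 12
[8, 12, 7] → max 12
[12, 7, 0] → max 12
[7, 0, 1] → max 7
[0, 1, 3] → max 3
[1, 3, 1] → max 3
[3, 1, 8] → max 8
[1, 8, 15] → max 15
[8, 15, 16] → max 16
[15, 16, 4] → max 16

8, 12, 12, 12, 7, 3, 3, 8, 15, 16, 16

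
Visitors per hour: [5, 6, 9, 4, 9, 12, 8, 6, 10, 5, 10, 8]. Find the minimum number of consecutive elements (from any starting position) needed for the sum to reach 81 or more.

add 5: running sum 5 < 81
add 6: running sum 11 < 81
add 9: running sum 20 < 81
add 4: running sum 24 < 81
add 9: running sum 33 < 81
add 12: running sum 45 < 81
add 8: running sum 53 < 81
add 6: running sum 59 < 81
add 10: running sum 69 < 81
add 5: running sum 74 < 81
end 10: [5, 6, 9, 4, 9, 12, 8, 6, 10, 5, 10] sum 84, len 11
end 11: [9, 4, 9, 12, 8, 6, 10, 5, 10, 8] sum 81, len 10
Shortest qualifying length: 10.

10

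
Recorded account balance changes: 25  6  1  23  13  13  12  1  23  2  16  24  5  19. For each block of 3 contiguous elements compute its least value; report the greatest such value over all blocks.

13

[25, 6, 1] → min 1
[6, 1, 23] → min 1
[1, 23, 13] → min 1
[23, 13, 13] → min 13
[13, 13, 12] → min 12
[13, 12, 1] → min 1
[12, 1, 23] → min 1
[1, 23, 2] → min 1
[23, 2, 16] → min 2
[2, 16, 24] → min 2
[16, 24, 5] → min 5
[24, 5, 19] → min 5
Greatest of these is 13.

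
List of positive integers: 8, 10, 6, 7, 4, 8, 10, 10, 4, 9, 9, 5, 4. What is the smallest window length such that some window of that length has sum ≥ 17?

add 8: running sum 8 < 17
add 10: shortest ending here [8, 10] sum 18, len 2
add 6: shortest ending here [8, 10, 6] sum 24, len 3
add 7: shortest ending here [10, 6, 7] sum 23, len 3
add 4: shortest ending here [6, 7, 4] sum 17, len 3
add 8: shortest ending here [7, 4, 8] sum 19, len 3
add 10: shortest ending here [8, 10] sum 18, len 2
add 10: shortest ending here [10, 10] sum 20, len 2
add 4: shortest ending here [10, 10, 4] sum 24, len 3
add 9: shortest ending here [10, 4, 9] sum 23, len 3
add 9: shortest ending here [9, 9] sum 18, len 2
add 5: shortest ending here [9, 9, 5] sum 23, len 3
add 4: shortest ending here [9, 5, 4] sum 18, len 3
Shortest qualifying length: 2.

2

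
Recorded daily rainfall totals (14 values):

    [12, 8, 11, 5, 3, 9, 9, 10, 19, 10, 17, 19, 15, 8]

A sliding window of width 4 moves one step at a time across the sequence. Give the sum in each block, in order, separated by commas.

36, 27, 28, 26, 31, 47, 48, 56, 65, 61, 59

(12, 8, 11, 5) → sum 36
(8, 11, 5, 3) → sum 27
(11, 5, 3, 9) → sum 28
(5, 3, 9, 9) → sum 26
(3, 9, 9, 10) → sum 31
(9, 9, 10, 19) → sum 47
(9, 10, 19, 10) → sum 48
(10, 19, 10, 17) → sum 56
(19, 10, 17, 19) → sum 65
(10, 17, 19, 15) → sum 61
(17, 19, 15, 8) → sum 59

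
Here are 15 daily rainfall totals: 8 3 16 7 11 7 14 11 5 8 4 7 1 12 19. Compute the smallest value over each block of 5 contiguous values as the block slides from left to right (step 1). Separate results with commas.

3, 3, 7, 7, 5, 5, 4, 4, 1, 1, 1

Sliding a size-5 window across the 15 values:
(8, 3, 16, 7, 11) → min 3
(3, 16, 7, 11, 7) → min 3
(16, 7, 11, 7, 14) → min 7
(7, 11, 7, 14, 11) → min 7
(11, 7, 14, 11, 5) → min 5
(7, 14, 11, 5, 8) → min 5
(14, 11, 5, 8, 4) → min 4
(11, 5, 8, 4, 7) → min 4
(5, 8, 4, 7, 1) → min 1
(8, 4, 7, 1, 12) → min 1
(4, 7, 1, 12, 19) → min 1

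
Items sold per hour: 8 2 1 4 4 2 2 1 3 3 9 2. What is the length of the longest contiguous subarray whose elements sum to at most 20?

8

[8] sum 8 len 1
[8, 2] sum 10 len 2
[8, 2, 1] sum 11 len 3
[8, 2, 1, 4] sum 15 len 4
[8, 2, 1, 4, 4] sum 19 len 5
[2, 1, 4, 4, 2] sum 13 len 5
[2, 1, 4, 4, 2, 2] sum 15 len 6
[2, 1, 4, 4, 2, 2, 1] sum 16 len 7
[2, 1, 4, 4, 2, 2, 1, 3] sum 19 len 8
[1, 4, 4, 2, 2, 1, 3, 3] sum 20 len 8
[2, 2, 1, 3, 3, 9] sum 20 len 6
[2, 1, 3, 3, 9, 2] sum 20 len 6
Longest length seen: 8.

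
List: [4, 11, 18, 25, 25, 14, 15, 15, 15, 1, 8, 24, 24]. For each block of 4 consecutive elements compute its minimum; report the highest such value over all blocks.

14

[4, 11, 18, 25] → min 4
[11, 18, 25, 25] → min 11
[18, 25, 25, 14] → min 14
[25, 25, 14, 15] → min 14
[25, 14, 15, 15] → min 14
[14, 15, 15, 15] → min 14
[15, 15, 15, 1] → min 1
[15, 15, 1, 8] → min 1
[15, 1, 8, 24] → min 1
[1, 8, 24, 24] → min 1
Highest of these is 14.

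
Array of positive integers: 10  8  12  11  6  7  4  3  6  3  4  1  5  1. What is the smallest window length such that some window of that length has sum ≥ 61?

8

add 10: running sum 10 < 61
add 8: running sum 18 < 61
add 12: running sum 30 < 61
add 11: running sum 41 < 61
add 6: running sum 47 < 61
add 7: running sum 54 < 61
add 4: running sum 58 < 61
add 3: shortest ending here [10, 8, 12, 11, 6, 7, 4, 3] sum 61, len 8
add 6: shortest ending here [10, 8, 12, 11, 6, 7, 4, 3, 6] sum 67, len 9
add 3: shortest ending here [10, 8, 12, 11, 6, 7, 4, 3, 6, 3] sum 70, len 10
add 4: shortest ending here [8, 12, 11, 6, 7, 4, 3, 6, 3, 4] sum 64, len 10
add 1: shortest ending here [8, 12, 11, 6, 7, 4, 3, 6, 3, 4, 1] sum 65, len 11
add 5: shortest ending here [12, 11, 6, 7, 4, 3, 6, 3, 4, 1, 5] sum 62, len 11
add 1: shortest ending here [12, 11, 6, 7, 4, 3, 6, 3, 4, 1, 5, 1] sum 63, len 12
Shortest qualifying length: 8.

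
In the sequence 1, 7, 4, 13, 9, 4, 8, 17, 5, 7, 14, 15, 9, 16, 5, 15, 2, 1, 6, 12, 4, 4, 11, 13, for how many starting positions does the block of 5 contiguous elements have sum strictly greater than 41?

10

(1, 7, 4, 13, 9) → sum 34
(7, 4, 13, 9, 4) → sum 37
(4, 13, 9, 4, 8) → sum 38
(13, 9, 4, 8, 17) → sum 51  > 41 ✓
(9, 4, 8, 17, 5) → sum 43  > 41 ✓
(4, 8, 17, 5, 7) → sum 41
(8, 17, 5, 7, 14) → sum 51  > 41 ✓
(17, 5, 7, 14, 15) → sum 58  > 41 ✓
(5, 7, 14, 15, 9) → sum 50  > 41 ✓
(7, 14, 15, 9, 16) → sum 61  > 41 ✓
(14, 15, 9, 16, 5) → sum 59  > 41 ✓
(15, 9, 16, 5, 15) → sum 60  > 41 ✓
(9, 16, 5, 15, 2) → sum 47  > 41 ✓
(16, 5, 15, 2, 1) → sum 39
(5, 15, 2, 1, 6) → sum 29
(15, 2, 1, 6, 12) → sum 36
(2, 1, 6, 12, 4) → sum 25
(1, 6, 12, 4, 4) → sum 27
(6, 12, 4, 4, 11) → sum 37
(12, 4, 4, 11, 13) → sum 44  > 41 ✓
10 windows satisfy the condition.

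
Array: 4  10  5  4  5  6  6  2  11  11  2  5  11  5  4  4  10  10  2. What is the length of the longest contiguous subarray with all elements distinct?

3

[4] len 1
[4, 10] len 2
[4, 10, 5] len 3
[10, 5, 4] len 3
[4, 5] len 2
[4, 5, 6] len 3
[6] len 1
[6, 2] len 2
[6, 2, 11] len 3
[11] len 1
[11, 2] len 2
[11, 2, 5] len 3
[2, 5, 11] len 3
[11, 5] len 2
[11, 5, 4] len 3
[4] len 1
[4, 10] len 2
[10] len 1
[10, 2] len 2
Longest all-distinct length: 3.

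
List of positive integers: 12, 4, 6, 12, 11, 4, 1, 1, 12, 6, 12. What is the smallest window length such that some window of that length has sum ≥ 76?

add 12: running sum 12 < 76
add 4: running sum 16 < 76
add 6: running sum 22 < 76
add 12: running sum 34 < 76
add 11: running sum 45 < 76
add 4: running sum 49 < 76
add 1: running sum 50 < 76
add 1: running sum 51 < 76
add 12: running sum 63 < 76
add 6: running sum 69 < 76
end 10: [12, 4, 6, 12, 11, 4, 1, 1, 12, 6, 12] sum 81, len 11
Shortest qualifying length: 11.

11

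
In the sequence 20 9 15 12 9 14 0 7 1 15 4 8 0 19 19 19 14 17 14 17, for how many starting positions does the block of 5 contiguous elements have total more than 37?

11

20 9 15 12 9 → sum 65  > 37 ✓
9 15 12 9 14 → sum 59  > 37 ✓
15 12 9 14 0 → sum 50  > 37 ✓
12 9 14 0 7 → sum 42  > 37 ✓
9 14 0 7 1 → sum 31
14 0 7 1 15 → sum 37
0 7 1 15 4 → sum 27
7 1 15 4 8 → sum 35
1 15 4 8 0 → sum 28
15 4 8 0 19 → sum 46  > 37 ✓
4 8 0 19 19 → sum 50  > 37 ✓
8 0 19 19 19 → sum 65  > 37 ✓
0 19 19 19 14 → sum 71  > 37 ✓
19 19 19 14 17 → sum 88  > 37 ✓
19 19 14 17 14 → sum 83  > 37 ✓
19 14 17 14 17 → sum 81  > 37 ✓
11 windows satisfy the condition.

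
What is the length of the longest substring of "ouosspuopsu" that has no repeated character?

add o: [o] len 1
add u: [o, u] len 2
add o (repeat o, move left end past it): [u, o] len 2
add s: [u, o, s] len 3
add s (repeat s, move left end past it): [s] len 1
add p: [s, p] len 2
add u: [s, p, u] len 3
add o: [s, p, u, o] len 4
add p (repeat p, move left end past it): [u, o, p] len 3
add s: [u, o, p, s] len 4
add u (repeat u, move left end past it): [o, p, s, u] len 4
Longest all-distinct length: 4.

4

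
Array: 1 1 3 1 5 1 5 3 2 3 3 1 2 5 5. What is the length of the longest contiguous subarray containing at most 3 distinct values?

Extend right; when distinct count exceeds 3, shrink from the left:
[1] 1 distinct, len 1
[1, 1] 1 distinct, len 2
[1, 1, 3] 2 distinct, len 3
[1, 1, 3, 1] 2 distinct, len 4
[1, 1, 3, 1, 5] 3 distinct, len 5
[1, 1, 3, 1, 5, 1] 3 distinct, len 6
[1, 1, 3, 1, 5, 1, 5] 3 distinct, len 7
[1, 1, 3, 1, 5, 1, 5, 3] 3 distinct, len 8
[5, 3, 2] 3 distinct, len 3
[5, 3, 2, 3] 3 distinct, len 4
[5, 3, 2, 3, 3] 3 distinct, len 5
[3, 2, 3, 3, 1] 3 distinct, len 5
[3, 2, 3, 3, 1, 2] 3 distinct, len 6
[1, 2, 5] 3 distinct, len 3
[1, 2, 5, 5] 3 distinct, len 4
Longest length with ≤3 distinct: 8.

8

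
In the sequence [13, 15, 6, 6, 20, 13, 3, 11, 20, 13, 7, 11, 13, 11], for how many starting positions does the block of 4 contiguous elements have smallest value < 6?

(13, 15, 6, 6) → min 6
(15, 6, 6, 20) → min 6
(6, 6, 20, 13) → min 6
(6, 20, 13, 3) → min 3  < 6 ✓
(20, 13, 3, 11) → min 3  < 6 ✓
(13, 3, 11, 20) → min 3  < 6 ✓
(3, 11, 20, 13) → min 3  < 6 ✓
(11, 20, 13, 7) → min 7
(20, 13, 7, 11) → min 7
(13, 7, 11, 13) → min 7
(7, 11, 13, 11) → min 7
4 windows satisfy the condition.

4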